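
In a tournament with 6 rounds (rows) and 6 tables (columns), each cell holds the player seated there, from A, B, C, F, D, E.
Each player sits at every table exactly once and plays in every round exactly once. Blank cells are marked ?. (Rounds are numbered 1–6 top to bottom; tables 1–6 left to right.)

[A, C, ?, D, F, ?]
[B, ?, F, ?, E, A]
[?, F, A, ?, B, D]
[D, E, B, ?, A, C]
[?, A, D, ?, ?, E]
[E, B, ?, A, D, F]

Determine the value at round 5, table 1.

Round 1, table 3: round 1 has {A, C, F, D} and table 3 has {A, B, F, D}, leaving only E.
Round 1, table 6: round 1 has {A, C, F, D, E} and table 6 has {A, C, F, D, E}, leaving only B.
Round 2, table 2: round 2 has {A, B, F, E} and table 2 has {A, B, C, F, E}, leaving only D.
Round 2, table 4: round 2 has {A, B, F, D, E} and table 4 has {A, D}, leaving only C.
Round 3, table 1: round 3 has {A, B, F, D} and table 1 has {A, B, D, E}, leaving only C.
Round 5 already has {A, D, E} and table 1 already has {A, B, C, D, E}, so round 5, table 1 must be F.

F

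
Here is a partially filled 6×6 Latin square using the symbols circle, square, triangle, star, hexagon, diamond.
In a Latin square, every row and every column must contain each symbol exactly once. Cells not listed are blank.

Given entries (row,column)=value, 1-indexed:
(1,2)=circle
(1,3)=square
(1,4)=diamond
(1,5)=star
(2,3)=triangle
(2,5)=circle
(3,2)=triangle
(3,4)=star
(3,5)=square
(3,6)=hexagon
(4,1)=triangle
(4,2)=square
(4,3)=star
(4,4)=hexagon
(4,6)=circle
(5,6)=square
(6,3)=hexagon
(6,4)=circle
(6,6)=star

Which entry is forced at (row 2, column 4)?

square

Row 2 already has {circle, triangle} and column 4 already has {circle, star, hexagon, diamond}, so row 2, column 4 must be square.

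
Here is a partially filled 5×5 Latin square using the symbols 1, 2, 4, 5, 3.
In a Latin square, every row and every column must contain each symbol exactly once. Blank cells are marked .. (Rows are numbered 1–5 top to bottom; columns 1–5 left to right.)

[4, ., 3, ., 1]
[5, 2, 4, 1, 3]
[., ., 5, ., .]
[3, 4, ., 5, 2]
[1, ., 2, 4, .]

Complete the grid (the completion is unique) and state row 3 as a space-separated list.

Row 3, column 1: row 3 has {5} and column 1 has {1, 4, 5, 3}, leaving only 2.
Row 3, column 4: row 3 has {2, 5} and column 4 has {1, 4, 5}, leaving only 3.
Row 3, column 2: row 3 has {2, 5, 3} and column 2 has {2, 4}, leaving only 1.
Row 3, column 5: row 3 has {1, 2, 5, 3} and column 5 has {1, 2, 3}, leaving only 4.
So row 3 reads: 2 1 5 3 4.

2 1 5 3 4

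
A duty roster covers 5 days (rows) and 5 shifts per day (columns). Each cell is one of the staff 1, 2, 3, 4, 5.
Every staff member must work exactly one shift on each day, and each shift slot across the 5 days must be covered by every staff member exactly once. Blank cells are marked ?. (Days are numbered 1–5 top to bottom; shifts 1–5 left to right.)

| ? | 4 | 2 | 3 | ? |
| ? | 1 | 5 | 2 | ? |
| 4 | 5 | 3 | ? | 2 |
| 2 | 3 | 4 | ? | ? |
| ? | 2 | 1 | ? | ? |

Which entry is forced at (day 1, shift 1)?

Day 2, shift 1: day 2 has {1, 2, 5} and shift 1 has {2, 4}, leaving only 3.
Day 2, shift 5: day 2 has {1, 2, 3, 5} and shift 5 has {2}, leaving only 4.
Day 3, shift 4: day 3 has {2, 3, 4, 5} and shift 4 has {2, 3}, leaving only 1.
Day 4, shift 4: day 4 has {2, 3, 4} and shift 4 has {1, 2, 3}, leaving only 5.
Day 4, shift 5: day 4 has {2, 3, 4, 5} and shift 5 has {2, 4}, leaving only 1.
Day 1, shift 5: day 1 has {2, 3, 4} and shift 5 has {1, 2, 4}, leaving only 5.
Day 1 already has {2, 3, 4, 5} and shift 1 already has {2, 3, 4}, so day 1, shift 1 must be 1.

1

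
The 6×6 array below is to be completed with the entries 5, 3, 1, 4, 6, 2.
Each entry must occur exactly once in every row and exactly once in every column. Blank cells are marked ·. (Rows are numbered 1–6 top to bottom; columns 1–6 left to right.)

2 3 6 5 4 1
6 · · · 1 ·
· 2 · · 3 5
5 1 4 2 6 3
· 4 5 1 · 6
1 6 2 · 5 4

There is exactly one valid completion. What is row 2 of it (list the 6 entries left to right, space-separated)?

6 5 3 4 1 2

Row 2, column 2: row 2 has {1, 6} and column 2 has {3, 1, 4, 6, 2}, leaving only 5.
Row 2, column 3: row 2 has {5, 1, 6} and column 3 has {5, 4, 6, 2}, leaving only 3.
Row 2, column 4: row 2 has {5, 3, 1, 6} and column 4 has {5, 1, 2}, leaving only 4.
Row 2, column 6: row 2 has {5, 3, 1, 4, 6} and column 6 has {5, 3, 1, 4, 6}, leaving only 2.
So row 2 reads: 6 5 3 4 1 2.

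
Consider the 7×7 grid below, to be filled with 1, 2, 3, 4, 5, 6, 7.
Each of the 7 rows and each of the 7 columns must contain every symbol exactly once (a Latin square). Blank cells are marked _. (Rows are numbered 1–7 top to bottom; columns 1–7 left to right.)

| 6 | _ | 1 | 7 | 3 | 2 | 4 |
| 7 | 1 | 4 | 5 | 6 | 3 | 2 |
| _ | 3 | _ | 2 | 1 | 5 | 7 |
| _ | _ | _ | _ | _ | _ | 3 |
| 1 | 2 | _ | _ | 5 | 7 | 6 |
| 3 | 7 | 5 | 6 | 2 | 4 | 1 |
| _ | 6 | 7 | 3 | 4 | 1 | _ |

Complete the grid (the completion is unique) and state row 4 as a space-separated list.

Row 4, column 5: row 4 has {3} and column 5 has {1, 2, 3, 4, 5, 6}, leaving only 7.
Row 4, column 6: row 4 has {3, 7} and column 6 has {1, 2, 3, 4, 5, 7}, leaving only 6.
Row 4, column 3: row 4 has {3, 6, 7} and column 3 has {1, 4, 5, 7}, leaving only 2.
Row 1, column 2: row 1 has {1, 2, 3, 4, 6, 7} and column 2 has {1, 2, 3, 6, 7}, leaving only 5.
Row 4, column 2: row 4 has {2, 3, 6, 7} and column 2 has {1, 2, 3, 5, 6, 7}, leaving only 4.
Row 4, column 1: row 4 has {2, 3, 4, 6, 7} and column 1 has {1, 3, 6, 7}, leaving only 5.
Row 4, column 4: row 4 has {2, 3, 4, 5, 6, 7} and column 4 has {2, 3, 5, 6, 7}, leaving only 1.
So row 4 reads: 5 4 2 1 7 6 3.

5 4 2 1 7 6 3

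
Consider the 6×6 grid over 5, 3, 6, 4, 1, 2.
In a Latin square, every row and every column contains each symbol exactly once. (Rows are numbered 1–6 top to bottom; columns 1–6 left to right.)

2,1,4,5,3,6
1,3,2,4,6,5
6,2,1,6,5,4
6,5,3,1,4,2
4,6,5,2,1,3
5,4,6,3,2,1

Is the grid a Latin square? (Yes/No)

Row 3 contains 6 twice (at columns 1 and 4), so it is not a permutation.

No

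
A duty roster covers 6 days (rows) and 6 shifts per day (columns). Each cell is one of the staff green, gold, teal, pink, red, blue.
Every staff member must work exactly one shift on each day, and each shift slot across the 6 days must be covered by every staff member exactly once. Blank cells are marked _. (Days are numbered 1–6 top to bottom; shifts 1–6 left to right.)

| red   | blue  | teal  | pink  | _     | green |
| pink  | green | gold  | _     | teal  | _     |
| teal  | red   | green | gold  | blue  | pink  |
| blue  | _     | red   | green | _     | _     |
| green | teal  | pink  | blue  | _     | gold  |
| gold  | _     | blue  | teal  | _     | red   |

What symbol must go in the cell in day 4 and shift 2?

Day 1, shift 5: day 1 has {green, teal, pink, red, blue} and shift 5 has {teal, blue}, leaving only gold.
Day 2, shift 4: day 2 has {green, gold, teal, pink} and shift 4 has {green, gold, teal, pink, blue}, leaving only red.
Day 2, shift 6: day 2 has {green, gold, teal, pink, red} and shift 6 has {green, gold, pink, red}, leaving only blue.
Day 4, shift 5: day 4 has {green, red, blue} and shift 5 has {gold, teal, blue}, leaving only pink.
Day 4 already has {green, pink, red, blue} and shift 2 already has {green, teal, red, blue}, so day 4, shift 2 must be gold.

gold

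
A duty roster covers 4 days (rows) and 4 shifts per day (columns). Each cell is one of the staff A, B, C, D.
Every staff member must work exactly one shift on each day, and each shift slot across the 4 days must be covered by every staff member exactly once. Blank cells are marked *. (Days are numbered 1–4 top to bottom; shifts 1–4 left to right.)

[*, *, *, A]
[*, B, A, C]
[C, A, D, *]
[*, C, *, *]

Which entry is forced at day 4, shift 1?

Day 1, shift 2: day 1 has {A} and shift 2 has {A, B, C}, leaving only D.
Day 1, shift 1: day 1 has {A, D} and shift 1 has {C}, leaving only B.
Day 1, shift 3: day 1 has {A, B, D} and shift 3 has {A, D}, leaving only C.
Day 2, shift 1: day 2 has {A, B, C} and shift 1 has {B, C}, leaving only D.
Day 4 already has {C} and shift 1 already has {B, C, D}, so day 4, shift 1 must be A.

A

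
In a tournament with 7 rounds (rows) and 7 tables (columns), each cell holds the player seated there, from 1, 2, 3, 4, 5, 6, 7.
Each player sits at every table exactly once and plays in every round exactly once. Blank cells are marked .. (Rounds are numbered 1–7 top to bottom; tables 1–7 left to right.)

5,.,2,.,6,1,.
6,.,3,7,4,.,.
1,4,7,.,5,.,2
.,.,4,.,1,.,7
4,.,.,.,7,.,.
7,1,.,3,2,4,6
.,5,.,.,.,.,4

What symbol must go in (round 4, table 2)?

Round 1, table 4: round 1 has {1, 2, 5, 6} and table 4 has {3, 7}, leaving only 4.
Round 1, table 7: round 1 has {1, 2, 4, 5, 6} and table 7 has {2, 4, 6, 7}, leaving only 3.
Round 1, table 2: round 1 has {1, 2, 3, 4, 5, 6} and table 2 has {1, 4, 5}, leaving only 7.
Round 2, table 2: round 2 has {3, 4, 6, 7} and table 2 has {1, 4, 5, 7}, leaving only 2.
Round 2, table 6: round 2 has {2, 3, 4, 6, 7} and table 6 has {1, 4}, leaving only 5.
Round 2, table 7: round 2 has {2, 3, 4, 5, 6, 7} and table 7 has {2, 3, 4, 6, 7}, leaving only 1.
Round 3, table 4: round 3 has {1, 2, 4, 5, 7} and table 4 has {3, 4, 7}, leaving only 6.
Round 3, table 6: round 3 has {1, 2, 4, 5, 6, 7} and table 6 has {1, 4, 5}, leaving only 3.
Round 5, table 7: round 5 has {4, 7} and table 7 has {1, 2, 3, 4, 6, 7}, leaving only 5.
Round 6, table 3: round 6 has {1, 2, 3, 4, 6, 7} and table 3 has {2, 3, 4, 7}, leaving only 5.
Round 7, table 5: round 7 has {4, 5} and table 5 has {1, 2, 4, 5, 6, 7}, leaving only 3.
Round 7, table 1: round 7 has {3, 4, 5} and table 1 has {1, 4, 5, 6, 7}, leaving only 2.
Round 4, table 1: round 4 has {1, 4, 7} and table 1 has {1, 2, 4, 5, 6, 7}, leaving only 3.
Round 4 already has {1, 3, 4, 7} and table 2 already has {1, 2, 4, 5, 7}, so round 4, table 2 must be 6.

6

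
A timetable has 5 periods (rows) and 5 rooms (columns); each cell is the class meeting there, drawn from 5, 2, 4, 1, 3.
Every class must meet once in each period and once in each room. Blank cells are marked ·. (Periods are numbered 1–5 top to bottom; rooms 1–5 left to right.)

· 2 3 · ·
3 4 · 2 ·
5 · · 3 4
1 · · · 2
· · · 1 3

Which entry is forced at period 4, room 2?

Period 1, room 1: period 1 has {2, 3} and room 1 has {5, 1, 3}, leaving only 4.
Period 1, room 4: period 1 has {2, 4, 3} and room 4 has {2, 1, 3}, leaving only 5.
Period 1, room 5: period 1 has {5, 2, 4, 3} and room 5 has {2, 4, 3}, leaving only 1.
Period 2, room 5: period 2 has {2, 4, 3} and room 5 has {2, 4, 1, 3}, leaving only 5.
Period 2, room 3: period 2 has {5, 2, 4, 3} and room 3 has {3}, leaving only 1.
Period 3, room 2: period 3 has {5, 4, 3} and room 2 has {2, 4}, leaving only 1.
Period 3, room 3: period 3 has {5, 4, 1, 3} and room 3 has {1, 3}, leaving only 2.
Period 4, room 4: period 4 has {2, 1} and room 4 has {5, 2, 1, 3}, leaving only 4.
Period 4, room 3: period 4 has {2, 4, 1} and room 3 has {2, 1, 3}, leaving only 5.
Period 4 already has {5, 2, 4, 1} and room 2 already has {2, 4, 1}, so period 4, room 2 must be 3.

3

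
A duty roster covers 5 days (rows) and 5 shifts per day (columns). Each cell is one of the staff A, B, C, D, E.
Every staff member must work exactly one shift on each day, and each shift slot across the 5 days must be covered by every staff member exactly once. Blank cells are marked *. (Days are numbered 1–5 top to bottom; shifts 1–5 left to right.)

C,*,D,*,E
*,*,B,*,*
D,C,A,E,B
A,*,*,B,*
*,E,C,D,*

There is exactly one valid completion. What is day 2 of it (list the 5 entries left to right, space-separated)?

E A B C D

Day 2, shift 1: day 2 has {B} and shift 1 has {A, C, D}, leaving only E.
Day 1, shift 4: day 1 has {C, D, E} and shift 4 has {B, D, E}, leaving only A.
Day 2, shift 4: day 2 has {B, E} and shift 4 has {A, B, D, E}, leaving only C.
Day 1, shift 2: day 1 has {A, C, D, E} and shift 2 has {C, E}, leaving only B.
Day 4, shift 2: day 4 has {A, B} and shift 2 has {B, C, E}, leaving only D.
Day 2, shift 2: day 2 has {B, C, E} and shift 2 has {B, C, D, E}, leaving only A.
Day 2, shift 5: day 2 has {A, B, C, E} and shift 5 has {B, E}, leaving only D.
So day 2 reads: E A B C D.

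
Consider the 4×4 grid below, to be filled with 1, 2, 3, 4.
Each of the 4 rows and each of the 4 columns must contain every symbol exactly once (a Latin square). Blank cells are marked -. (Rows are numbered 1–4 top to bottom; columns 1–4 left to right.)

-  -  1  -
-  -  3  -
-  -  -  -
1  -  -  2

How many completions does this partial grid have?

Row 1, column 1: eliminating its row and column leaves {2, 3, 4}.
Row 1, column 2: eliminating its row and column leaves {2, 3, 4}.
Row 1, column 4: eliminating its row and column leaves {3, 4}.
Row 2, column 1: eliminating its row and column leaves {2, 4}.
Row 2, column 2: eliminating its row and column leaves {1, 2, 4}.
Row 2, column 4: eliminating its row and column leaves {1, 4}.
Row 3, column 1: eliminating its row and column leaves {2, 3, 4}.
Row 3, column 2: eliminating its row and column leaves {1, 2, 3, 4}.
Row 3, column 3: eliminating its row and column leaves {2, 4}.
Row 3, column 4: eliminating its row and column leaves {1, 3, 4}.
Row 4, column 2: eliminating its row and column leaves {3, 4}.
Row 4, column 3: eliminating its row and column leaves {4}.
Enumerating the assignments across these blanks that avoid any row or column repeat gives 4 completions.

4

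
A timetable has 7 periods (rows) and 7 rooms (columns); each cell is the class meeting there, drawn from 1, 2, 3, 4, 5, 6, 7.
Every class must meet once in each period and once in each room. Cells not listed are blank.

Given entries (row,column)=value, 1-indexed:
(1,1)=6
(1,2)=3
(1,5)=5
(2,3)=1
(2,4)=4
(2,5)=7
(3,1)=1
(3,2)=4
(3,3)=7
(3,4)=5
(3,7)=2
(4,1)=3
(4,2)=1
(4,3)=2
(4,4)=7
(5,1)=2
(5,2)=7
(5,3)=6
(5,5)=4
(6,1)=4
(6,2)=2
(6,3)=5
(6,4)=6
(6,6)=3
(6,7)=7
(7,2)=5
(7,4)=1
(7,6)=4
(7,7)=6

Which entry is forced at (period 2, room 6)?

2

Period 1, room 3: period 1 has {3, 5, 6} and room 3 has {1, 2, 5, 6, 7}, leaving only 4.
Period 1, room 4: period 1 has {3, 4, 5, 6} and room 4 has {1, 4, 5, 6, 7}, leaving only 2.
Period 1, room 7: period 1 has {2, 3, 4, 5, 6} and room 7 has {2, 6, 7}, leaving only 1.
Period 1, room 6: period 1 has {1, 2, 3, 4, 5, 6} and room 6 has {3, 4}, leaving only 7.
Period 2, room 1: period 2 has {1, 4, 7} and room 1 has {1, 2, 3, 4, 6}, leaving only 5.
Period 2, room 2: period 2 has {1, 4, 5, 7} and room 2 has {1, 2, 3, 4, 5, 7}, leaving only 6.
Period 2 already has {1, 4, 5, 6, 7} and room 6 already has {3, 4, 7}, so period 2, room 6 must be 2.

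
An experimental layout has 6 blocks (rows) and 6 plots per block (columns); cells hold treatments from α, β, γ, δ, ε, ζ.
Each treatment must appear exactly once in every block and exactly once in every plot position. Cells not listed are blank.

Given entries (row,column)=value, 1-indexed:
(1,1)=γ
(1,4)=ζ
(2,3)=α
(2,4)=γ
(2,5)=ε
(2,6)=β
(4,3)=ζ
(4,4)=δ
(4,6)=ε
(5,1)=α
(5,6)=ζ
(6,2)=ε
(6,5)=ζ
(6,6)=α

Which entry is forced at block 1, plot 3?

ε

Block 1, plot 6: block 1 has {γ, ζ} and plot 6 has {α, β, ε, ζ}, leaving only δ.
Block 3, plot 6: block 3 has {} and plot 6 has {α, β, δ, ε, ζ}, leaving only γ.
Block 4, plot 1: block 4 has {δ, ε, ζ} and plot 1 has {α, γ}, leaving only β.
Block 6, plot 1: block 6 has {α, ε, ζ} and plot 1 has {α, β, γ}, leaving only δ.
Block 2, plot 1: block 2 has {α, β, γ, ε} and plot 1 has {α, β, γ, δ}, leaving only ζ.
Block 2, plot 2: block 2 has {α, β, γ, ε, ζ} and plot 2 has {ε}, leaving only δ.
Block 3, plot 1: block 3 has {γ} and plot 1 has {α, β, γ, δ, ζ}, leaving only ε.
Block 6, plot 4: block 6 has {α, δ, ε, ζ} and plot 4 has {γ, δ, ζ}, leaving only β.
Block 3, plot 4: block 3 has {γ, ε} and plot 4 has {β, γ, δ, ζ}, leaving only α.
Block 5, plot 4: block 5 has {α, ζ} and plot 4 has {α, β, γ, δ, ζ}, leaving only ε.
Block 6, plot 3: block 6 has {α, β, δ, ε, ζ} and plot 3 has {α, ζ}, leaving only γ.
Block 1, plot 3 is narrowed to {β, ε}.
If it were β, then block 1, plot 5 would be left with no valid symbol.
So block 1, plot 3 must be ε.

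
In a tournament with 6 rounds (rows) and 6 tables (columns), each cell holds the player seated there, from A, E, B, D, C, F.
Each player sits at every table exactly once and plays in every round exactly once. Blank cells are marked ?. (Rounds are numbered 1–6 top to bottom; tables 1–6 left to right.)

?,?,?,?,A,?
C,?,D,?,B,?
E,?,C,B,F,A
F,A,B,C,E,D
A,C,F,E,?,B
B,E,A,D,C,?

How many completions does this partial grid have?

1

Round 1, table 1: eliminating its round and table leaves {D}.
Round 1, table 2: eliminating its round and table leaves {B, D, F}.
Round 1, table 3: eliminating its round and table leaves {E}.
Round 1, table 4: eliminating its round and table leaves {F}.
Round 1, table 6: eliminating its round and table leaves {E, C, F}.
Round 2, table 2: eliminating its round and table leaves {F}.
Round 2, table 4: eliminating its round and table leaves {A, F}.
Round 2, table 6: eliminating its round and table leaves {E, F}.
Round 3, table 2: eliminating its round and table leaves {D}.
Round 5, table 5: eliminating its round and table leaves {D}.
Round 6, table 6: eliminating its round and table leaves {F}.
Only one assignment across all blanks avoids any round or table repeat, giving 1 completion.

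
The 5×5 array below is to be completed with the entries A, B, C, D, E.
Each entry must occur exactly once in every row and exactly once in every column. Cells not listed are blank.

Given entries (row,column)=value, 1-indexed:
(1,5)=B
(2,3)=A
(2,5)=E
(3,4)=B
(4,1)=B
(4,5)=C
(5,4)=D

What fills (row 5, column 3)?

B

Row 2, column 4: row 2 has {A, E} and column 4 has {B, D}, leaving only C.
Row 2, column 1: row 2 has {A, C, E} and column 1 has {B}, leaving only D.
Row 2, column 2: row 2 has {A, C, D, E} and column 2 has {}, leaving only B.
Row 5, column 5: row 5 has {D} and column 5 has {B, C, E}, leaving only A.
Row 3, column 5: row 3 has {B} and column 5 has {A, B, C, E}, leaving only D.
Row 5, column 3 is narrowed to {B, C, E}.
If it were C, then row 4, column 3 would be left with no valid symbol.
If it were E, then row 4, column 3 would be left with no valid symbol.
So row 5, column 3 must be B.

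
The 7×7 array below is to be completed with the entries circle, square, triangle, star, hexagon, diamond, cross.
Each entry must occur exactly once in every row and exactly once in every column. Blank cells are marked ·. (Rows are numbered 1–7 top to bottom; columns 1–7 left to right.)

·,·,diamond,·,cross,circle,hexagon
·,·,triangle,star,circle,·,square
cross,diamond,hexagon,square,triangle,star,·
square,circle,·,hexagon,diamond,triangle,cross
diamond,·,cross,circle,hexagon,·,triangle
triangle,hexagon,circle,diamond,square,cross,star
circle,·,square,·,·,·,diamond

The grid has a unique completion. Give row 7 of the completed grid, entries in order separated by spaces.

circle triangle square cross star hexagon diamond

Row 7, column 5: row 7 has {circle, square, diamond} and column 5 has {circle, square, triangle, hexagon, diamond, cross}, leaving only star.
Row 7, column 6: row 7 has {circle, square, star, diamond} and column 6 has {circle, triangle, star, cross}, leaving only hexagon.
Row 1, column 1: row 1 has {circle, hexagon, diamond, cross} and column 1 has {circle, square, triangle, diamond, cross}, leaving only star.
Row 1, column 4: row 1 has {circle, star, hexagon, diamond, cross} and column 4 has {circle, square, star, hexagon, diamond}, leaving only triangle.
Row 7, column 4: row 7 has {circle, square, star, hexagon, diamond} and column 4 has {circle, square, triangle, star, hexagon, diamond}, leaving only cross.
Row 7, column 2: row 7 has {circle, square, star, hexagon, diamond, cross} and column 2 has {circle, hexagon, diamond}, leaving only triangle.
So row 7 reads: circle triangle square cross star hexagon diamond.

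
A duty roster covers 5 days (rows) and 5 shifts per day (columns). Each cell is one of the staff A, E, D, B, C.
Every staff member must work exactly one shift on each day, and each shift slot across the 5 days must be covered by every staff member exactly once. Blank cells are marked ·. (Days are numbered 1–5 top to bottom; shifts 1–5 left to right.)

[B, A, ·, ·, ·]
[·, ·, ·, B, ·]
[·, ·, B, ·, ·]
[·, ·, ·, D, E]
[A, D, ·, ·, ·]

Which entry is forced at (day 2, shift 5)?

A

Day 4, shift 1: day 4 has {E, D} and shift 1 has {A, B}, leaving only C.
Day 4, shift 2: day 4 has {E, D, C} and shift 2 has {A, D}, leaving only B.
Day 4, shift 3: day 4 has {E, D, B, C} and shift 3 has {B}, leaving only A.
Day 2, shift 5 is narrowed to {A, D, C}.
If it were D, then day 2, shift 3 would be left with no valid symbol.
If it were C, then day 2, shift 3 would be left with no valid symbol.
So day 2, shift 5 must be A.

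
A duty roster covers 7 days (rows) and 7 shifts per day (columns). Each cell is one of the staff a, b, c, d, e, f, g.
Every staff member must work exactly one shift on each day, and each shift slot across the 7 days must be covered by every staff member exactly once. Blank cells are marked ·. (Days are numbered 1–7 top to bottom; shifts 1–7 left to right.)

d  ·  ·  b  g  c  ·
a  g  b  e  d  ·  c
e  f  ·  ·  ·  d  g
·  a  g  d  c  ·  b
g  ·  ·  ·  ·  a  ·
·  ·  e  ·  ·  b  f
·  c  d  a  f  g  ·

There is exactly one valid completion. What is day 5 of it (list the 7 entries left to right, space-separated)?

g b c f e a d

Day 1, shift 2: day 1 has {b, c, d, g} and shift 2 has {a, c, f, g}, leaving only e.
Day 1, shift 7: day 1 has {b, c, d, e, g} and shift 7 has {b, c, f, g}, leaving only a.
Day 1, shift 3: day 1 has {a, b, c, d, e, g} and shift 3 has {b, d, e, g}, leaving only f.
Day 5, shift 3: day 5 has {a, g} and shift 3 has {b, d, e, f, g}, leaving only c.
Day 5, shift 4: day 5 has {a, c, g} and shift 4 has {a, b, d, e}, leaving only f.
Day 2, shift 6: day 2 has {a, b, c, d, e, g} and shift 6 has {a, b, c, d, g}, leaving only f.
Day 3, shift 3: day 3 has {d, e, f, g} and shift 3 has {b, c, d, e, f, g}, leaving only a.
Day 3, shift 4: day 3 has {a, d, e, f, g} and shift 4 has {a, b, d, e, f}, leaving only c.
Day 3, shift 5: day 3 has {a, c, d, e, f, g} and shift 5 has {c, d, f, g}, leaving only b.
Day 5, shift 5: day 5 has {a, c, f, g} and shift 5 has {b, c, d, f, g}, leaving only e.
Day 5, shift 7: day 5 has {a, c, e, f, g} and shift 7 has {a, b, c, f, g}, leaving only d.
Day 5, shift 2: day 5 has {a, c, d, e, f, g} and shift 2 has {a, c, e, f, g}, leaving only b.
So day 5 reads: g b c f e a d.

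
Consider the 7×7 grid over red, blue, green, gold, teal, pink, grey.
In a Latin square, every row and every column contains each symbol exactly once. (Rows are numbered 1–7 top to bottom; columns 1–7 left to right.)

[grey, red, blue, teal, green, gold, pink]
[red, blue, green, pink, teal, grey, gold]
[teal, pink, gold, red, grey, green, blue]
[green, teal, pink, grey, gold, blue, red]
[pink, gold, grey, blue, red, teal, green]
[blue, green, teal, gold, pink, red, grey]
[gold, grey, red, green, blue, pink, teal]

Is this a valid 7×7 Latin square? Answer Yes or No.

Each row is a permutation of the 7 symbols, and so is each column.

Yes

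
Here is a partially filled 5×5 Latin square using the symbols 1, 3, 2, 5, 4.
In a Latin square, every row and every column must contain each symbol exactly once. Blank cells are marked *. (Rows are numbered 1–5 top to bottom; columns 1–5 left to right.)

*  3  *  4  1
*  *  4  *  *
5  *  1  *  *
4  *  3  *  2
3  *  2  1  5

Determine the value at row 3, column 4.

Row 1, column 1: row 1 has {1, 3, 4} and column 1 has {3, 5, 4}, leaving only 2.
Row 1, column 3: row 1 has {1, 3, 2, 4} and column 3 has {1, 3, 2, 4}, leaving only 5.
Row 2, column 1: row 2 has {4} and column 1 has {3, 2, 5, 4}, leaving only 1.
Row 2, column 5: row 2 has {1, 4} and column 5 has {1, 2, 5}, leaving only 3.
Row 3, column 5: row 3 has {1, 5} and column 5 has {1, 3, 2, 5}, leaving only 4.
Row 3, column 2: row 3 has {1, 5, 4} and column 2 has {3}, leaving only 2.
Row 3 already has {1, 2, 5, 4} and column 4 already has {1, 4}, so row 3, column 4 must be 3.

3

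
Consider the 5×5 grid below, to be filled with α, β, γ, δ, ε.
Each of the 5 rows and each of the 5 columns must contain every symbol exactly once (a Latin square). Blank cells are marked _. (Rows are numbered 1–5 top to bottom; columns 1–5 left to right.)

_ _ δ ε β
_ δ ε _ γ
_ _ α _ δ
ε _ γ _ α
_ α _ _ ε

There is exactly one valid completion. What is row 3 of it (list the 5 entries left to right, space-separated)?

γ ε α β δ

Row 1, column 2: row 1 has {β, δ, ε} and column 2 has {α, δ}, leaving only γ.
Row 1, column 1: row 1 has {β, γ, δ, ε} and column 1 has {ε}, leaving only α.
Row 2, column 1: row 2 has {γ, δ, ε} and column 1 has {α, ε}, leaving only β.
Row 3, column 1: row 3 has {α, δ} and column 1 has {α, β, ε}, leaving only γ.
Row 3, column 4: row 3 has {α, γ, δ} and column 4 has {ε}, leaving only β.
Row 3, column 2: row 3 has {α, β, γ, δ} and column 2 has {α, γ, δ}, leaving only ε.
So row 3 reads: γ ε α β δ.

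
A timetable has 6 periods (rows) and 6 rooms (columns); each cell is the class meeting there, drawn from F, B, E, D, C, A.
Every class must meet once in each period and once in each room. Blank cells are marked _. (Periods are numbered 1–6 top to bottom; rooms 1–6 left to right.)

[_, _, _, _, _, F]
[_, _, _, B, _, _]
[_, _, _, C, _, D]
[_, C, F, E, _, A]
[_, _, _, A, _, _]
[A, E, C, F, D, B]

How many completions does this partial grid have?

Period 1, room 1: eliminating its period and room leaves {B, E, D, C}.
Period 1, room 2: eliminating its period and room leaves {B, D, A}.
Period 1, room 3: eliminating its period and room leaves {B, E, D, A}.
Period 1, room 4: eliminating its period and room leaves {D}.
Period 1, room 5: eliminating its period and room leaves {B, E, C, A}.
Period 2, room 1: eliminating its period and room leaves {F, E, D, C}.
Period 2, room 2: eliminating its period and room leaves {F, D, A}.
Period 2, room 3: eliminating its period and room leaves {E, D, A}.
Period 2, room 5: eliminating its period and room leaves {F, E, C, A}.
Period 2, room 6: eliminating its period and room leaves {E, C}.
Period 3, room 1: eliminating its period and room leaves {F, B, E}.
Period 3, room 2: eliminating its period and room leaves {F, B, A}.
Period 3, room 3: eliminating its period and room leaves {B, E, A}.
Period 3, room 5: eliminating its period and room leaves {F, B, E, A}.
Period 4, room 1: eliminating its period and room leaves {B, D}.
Period 4, room 5: eliminating its period and room leaves {B}.
Period 5, room 1: eliminating its period and room leaves {F, B, E, D, C}.
Period 5, room 2: eliminating its period and room leaves {F, B, D}.
Period 5, room 3: eliminating its period and room leaves {B, E, D}.
Period 5, room 5: eliminating its period and room leaves {F, B, E, C}.
Period 5, room 6: eliminating its period and room leaves {E, C}.
Enumerating the assignments across these blanks that avoid any period or room repeat gives 28 completions.

28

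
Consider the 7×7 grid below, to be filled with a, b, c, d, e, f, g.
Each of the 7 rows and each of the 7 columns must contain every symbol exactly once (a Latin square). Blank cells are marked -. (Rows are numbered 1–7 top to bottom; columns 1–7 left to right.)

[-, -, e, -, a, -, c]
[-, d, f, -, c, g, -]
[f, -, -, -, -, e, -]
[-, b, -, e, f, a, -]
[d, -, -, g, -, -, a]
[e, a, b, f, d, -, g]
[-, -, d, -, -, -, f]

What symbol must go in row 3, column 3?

a

Row 4, column 7: row 4 has {a, b, e, f} and column 7 has {a, c, f, g}, leaving only d.
Row 3, column 7: row 3 has {e, f} and column 7 has {a, c, d, f, g}, leaving only b.
Row 2, column 7: row 2 has {c, d, f, g} and column 7 has {a, b, c, d, f, g}, leaving only e.
Row 3, column 5: row 3 has {b, e, f} and column 5 has {a, c, d, f}, leaving only g.
Row 3, column 2: row 3 has {b, e, f, g} and column 2 has {a, b, d}, leaving only c.
Row 3 already has {b, c, e, f, g} and column 3 already has {b, d, e, f}, so row 3, column 3 must be a.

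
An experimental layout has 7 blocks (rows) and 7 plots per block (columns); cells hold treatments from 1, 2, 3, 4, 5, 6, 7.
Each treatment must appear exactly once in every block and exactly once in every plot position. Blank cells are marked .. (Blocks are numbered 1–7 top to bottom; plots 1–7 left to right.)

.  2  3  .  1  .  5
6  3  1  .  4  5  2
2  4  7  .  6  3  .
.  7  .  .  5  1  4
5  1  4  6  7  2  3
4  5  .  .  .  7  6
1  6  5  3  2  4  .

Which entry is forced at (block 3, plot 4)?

5

Block 1, plot 1: block 1 has {1, 2, 3, 5} and plot 1 has {1, 2, 4, 5, 6}, leaving only 7.
Block 1, plot 4: block 1 has {1, 2, 3, 5, 7} and plot 4 has {3, 6}, leaving only 4.
Block 1, plot 6: block 1 has {1, 2, 3, 4, 5, 7} and plot 6 has {1, 2, 3, 4, 5, 7}, leaving only 6.
Block 2, plot 4: block 2 has {1, 2, 3, 4, 5, 6} and plot 4 has {3, 4, 6}, leaving only 7.
Block 3, plot 7: block 3 has {2, 3, 4, 6, 7} and plot 7 has {2, 3, 4, 5, 6}, leaving only 1.
Block 3 already has {1, 2, 3, 4, 6, 7} and plot 4 already has {3, 4, 6, 7}, so block 3, plot 4 must be 5.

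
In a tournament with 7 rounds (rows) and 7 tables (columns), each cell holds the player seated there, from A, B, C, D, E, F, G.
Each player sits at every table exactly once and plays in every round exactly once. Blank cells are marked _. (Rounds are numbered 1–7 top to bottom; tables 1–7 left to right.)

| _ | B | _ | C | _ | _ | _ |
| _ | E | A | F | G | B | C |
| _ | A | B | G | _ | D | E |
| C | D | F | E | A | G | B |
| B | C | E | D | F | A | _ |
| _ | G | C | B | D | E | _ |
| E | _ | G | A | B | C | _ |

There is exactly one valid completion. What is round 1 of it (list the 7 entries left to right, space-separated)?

G B D C E F A

Round 1, table 3: round 1 has {B, C} and table 3 has {A, B, C, E, F, G}, leaving only D.
Round 1, table 5: round 1 has {B, C, D} and table 5 has {A, B, D, F, G}, leaving only E.
Round 1, table 6: round 1 has {B, C, D, E} and table 6 has {A, B, C, D, E, G}, leaving only F.
Round 2, table 1: round 2 has {A, B, C, E, F, G} and table 1 has {B, C, E}, leaving only D.
Round 3, table 1: round 3 has {A, B, D, E, G} and table 1 has {B, C, D, E}, leaving only F.
Round 3, table 5: round 3 has {A, B, D, E, F, G} and table 5 has {A, B, D, E, F, G}, leaving only C.
Round 5, table 7: round 5 has {A, B, C, D, E, F} and table 7 has {B, C, E}, leaving only G.
Round 1, table 7: round 1 has {B, C, D, E, F} and table 7 has {B, C, E, G}, leaving only A.
Round 1, table 1: round 1 has {A, B, C, D, E, F} and table 1 has {B, C, D, E, F}, leaving only G.
So round 1 reads: G B D C E F A.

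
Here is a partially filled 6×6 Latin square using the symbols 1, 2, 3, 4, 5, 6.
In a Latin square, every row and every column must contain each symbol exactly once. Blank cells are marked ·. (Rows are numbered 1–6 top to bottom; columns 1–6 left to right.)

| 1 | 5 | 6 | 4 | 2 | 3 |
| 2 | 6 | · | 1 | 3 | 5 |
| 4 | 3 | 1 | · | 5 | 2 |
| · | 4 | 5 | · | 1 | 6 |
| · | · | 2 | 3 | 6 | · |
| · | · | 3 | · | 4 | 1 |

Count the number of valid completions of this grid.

1

Row 2, column 3: eliminating its row and column leaves {4}.
Row 3, column 4: eliminating its row and column leaves {6}.
Row 4, column 1: eliminating its row and column leaves {3}.
Row 4, column 4: eliminating its row and column leaves {2}.
Row 5, column 1: eliminating its row and column leaves {5}.
Row 5, column 2: eliminating its row and column leaves {1}.
Row 5, column 6: eliminating its row and column leaves {4}.
Row 6, column 1: eliminating its row and column leaves {5, 6}.
Row 6, column 2: eliminating its row and column leaves {2}.
Row 6, column 4: eliminating its row and column leaves {2, 5, 6}.
Only one assignment across all blanks avoids any row or column repeat, giving 1 completion.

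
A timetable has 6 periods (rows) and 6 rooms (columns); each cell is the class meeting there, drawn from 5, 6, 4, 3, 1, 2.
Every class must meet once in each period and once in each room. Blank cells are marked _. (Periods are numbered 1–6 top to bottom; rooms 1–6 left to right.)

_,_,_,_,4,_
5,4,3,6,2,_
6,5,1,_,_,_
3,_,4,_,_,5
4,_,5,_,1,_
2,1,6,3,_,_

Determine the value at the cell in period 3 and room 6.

Period 1, room 1: period 1 has {4} and room 1 has {5, 6, 4, 3, 2}, leaving only 1.
Period 1, room 3: period 1 has {4, 1} and room 3 has {5, 6, 4, 3, 1}, leaving only 2.
Period 1, room 4: period 1 has {4, 1, 2} and room 4 has {6, 3}, leaving only 5.
Period 2, room 6: period 2 has {5, 6, 4, 3, 2} and room 6 has {5}, leaving only 1.
Period 3, room 5: period 3 has {5, 6, 1} and room 5 has {4, 1, 2}, leaving only 3.
Period 4, room 5: period 4 has {5, 4, 3} and room 5 has {4, 3, 1, 2}, leaving only 6.
Period 4, room 2: period 4 has {5, 6, 4, 3} and room 2 has {5, 4, 1}, leaving only 2.
Period 4, room 4: period 4 has {5, 6, 4, 3, 2} and room 4 has {5, 6, 3}, leaving only 1.
Period 5, room 4: period 5 has {5, 4, 1} and room 4 has {5, 6, 3, 1}, leaving only 2.
Period 3, room 4: period 3 has {5, 6, 3, 1} and room 4 has {5, 6, 3, 1, 2}, leaving only 4.
Period 3 already has {5, 6, 4, 3, 1} and room 6 already has {5, 1}, so period 3, room 6 must be 2.

2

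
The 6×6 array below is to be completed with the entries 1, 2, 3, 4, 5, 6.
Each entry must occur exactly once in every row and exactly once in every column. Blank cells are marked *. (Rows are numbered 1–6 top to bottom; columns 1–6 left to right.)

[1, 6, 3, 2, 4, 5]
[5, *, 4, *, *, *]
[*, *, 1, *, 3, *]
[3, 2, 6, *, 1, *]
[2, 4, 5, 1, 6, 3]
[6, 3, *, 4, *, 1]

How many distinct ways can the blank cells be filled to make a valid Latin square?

1

Row 2, column 2: eliminating its row and column leaves {1}.
Row 2, column 4: eliminating its row and column leaves {3, 6}.
Row 2, column 5: eliminating its row and column leaves {2}.
Row 2, column 6: eliminating its row and column leaves {2, 6}.
Row 3, column 1: eliminating its row and column leaves {4}.
Row 3, column 2: eliminating its row and column leaves {5}.
Row 3, column 4: eliminating its row and column leaves {5, 6}.
Row 3, column 6: eliminating its row and column leaves {2, 4, 6}.
Row 4, column 4: eliminating its row and column leaves {5}.
Row 4, column 6: eliminating its row and column leaves {4}.
Row 6, column 3: eliminating its row and column leaves {2}.
Row 6, column 5: eliminating its row and column leaves {2, 5}.
Only one assignment across all blanks avoids any row or column repeat, giving 1 completion.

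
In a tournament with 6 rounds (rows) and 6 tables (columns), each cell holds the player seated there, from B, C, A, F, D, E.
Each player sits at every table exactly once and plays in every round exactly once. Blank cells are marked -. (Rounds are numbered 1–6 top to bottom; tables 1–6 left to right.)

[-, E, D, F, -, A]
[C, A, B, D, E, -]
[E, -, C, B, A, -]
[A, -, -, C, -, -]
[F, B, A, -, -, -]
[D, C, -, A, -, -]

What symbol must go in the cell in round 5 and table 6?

C

Round 1, table 1: round 1 has {A, F, D, E} and table 1 has {C, A, F, D, E}, leaving only B.
Round 1, table 5: round 1 has {B, A, F, D, E} and table 5 has {A, E}, leaving only C.
Round 2, table 6: round 2 has {B, C, A, D, E} and table 6 has {A}, leaving only F.
Round 3, table 6: round 3 has {B, C, A, E} and table 6 has {A, F}, leaving only D.
Round 3, table 2: round 3 has {B, C, A, D, E} and table 2 has {B, C, A, E}, leaving only F.
Round 4, table 2: round 4 has {C, A} and table 2 has {B, C, A, F, E}, leaving only D.
Round 5, table 4: round 5 has {B, A, F} and table 4 has {B, C, A, F, D}, leaving only E.
Round 5 already has {B, A, F, E} and table 6 already has {A, F, D}, so round 5, table 6 must be C.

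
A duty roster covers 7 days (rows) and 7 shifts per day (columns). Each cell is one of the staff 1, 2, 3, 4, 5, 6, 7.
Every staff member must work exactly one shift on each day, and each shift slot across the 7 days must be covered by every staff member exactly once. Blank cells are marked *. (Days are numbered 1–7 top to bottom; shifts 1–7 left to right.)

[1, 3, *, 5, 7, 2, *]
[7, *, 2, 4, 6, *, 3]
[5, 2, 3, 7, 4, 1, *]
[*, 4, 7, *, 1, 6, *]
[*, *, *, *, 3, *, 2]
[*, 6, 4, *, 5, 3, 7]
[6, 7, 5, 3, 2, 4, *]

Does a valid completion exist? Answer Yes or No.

Yes

No day or shift among the givens repeats a symbol, and propagating forced cells runs into no contradiction.
One valid completion exists (for instance, 1 3 6 5 7 2 4 / 7 1 2 4 6 5 3 / 5 2 3 7 4 1 6 / 3 4 7 2 1 6 5 / 4 5 1 6 3 7 2 / 2 6 4 1 5 3 7 / 6 7 5 3 2 4 1).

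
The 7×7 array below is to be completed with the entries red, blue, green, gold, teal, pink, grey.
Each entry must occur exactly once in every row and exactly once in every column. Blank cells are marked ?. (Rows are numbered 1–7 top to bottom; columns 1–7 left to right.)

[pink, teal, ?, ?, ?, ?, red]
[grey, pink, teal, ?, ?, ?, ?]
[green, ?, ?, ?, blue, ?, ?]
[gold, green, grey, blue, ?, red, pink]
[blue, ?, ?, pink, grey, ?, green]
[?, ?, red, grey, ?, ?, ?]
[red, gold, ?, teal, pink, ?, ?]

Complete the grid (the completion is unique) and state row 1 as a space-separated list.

pink teal blue green gold grey red

Row 4, column 5: row 4 has {red, blue, green, gold, pink, grey} and column 5 has {blue, pink, grey}, leaving only teal.
Row 5, column 2: row 5 has {blue, green, pink, grey} and column 2 has {green, gold, teal, pink}, leaving only red.
Row 3, column 2: row 3 has {blue, green} and column 2 has {red, green, gold, teal, pink}, leaving only grey.
Row 5, column 3: row 5 has {red, blue, green, pink, grey} and column 3 has {red, teal, grey}, leaving only gold.
Row 3, column 3: row 3 has {blue, green, grey} and column 3 has {red, gold, teal, grey}, leaving only pink.
Row 5, column 6: row 5 has {red, blue, green, gold, pink, grey} and column 6 has {red}, leaving only teal.
Row 3, column 6: row 3 has {blue, green, pink, grey} and column 6 has {red, teal}, leaving only gold.
Row 3, column 4: row 3 has {blue, green, gold, pink, grey} and column 4 has {blue, teal, pink, grey}, leaving only red.
Row 3, column 7: row 3 has {red, blue, green, gold, pink, grey} and column 7 has {red, green, pink}, leaving only teal.
Row 6, column 1: row 6 has {red, grey} and column 1 has {red, blue, green, gold, pink, grey}, leaving only teal.
Row 6, column 2: row 6 has {red, teal, grey} and column 2 has {red, green, gold, teal, pink, grey}, leaving only blue.
Row 6, column 7: row 6 has {red, blue, teal, grey} and column 7 has {red, green, teal, pink}, leaving only gold.
Row 2, column 7: row 2 has {teal, pink, grey} and column 7 has {red, green, gold, teal, pink}, leaving only blue.
Row 2, column 6: row 2 has {blue, teal, pink, grey} and column 6 has {red, gold, teal}, leaving only green.
Row 2, column 4: row 2 has {blue, green, teal, pink, grey} and column 4 has {red, blue, teal, pink, grey}, leaving only gold.
Row 1, column 4: row 1 has {red, teal, pink} and column 4 has {red, blue, gold, teal, pink, grey}, leaving only green.
Row 1, column 3: row 1 has {red, green, teal, pink} and column 3 has {red, gold, teal, pink, grey}, leaving only blue.
Row 1, column 5: row 1 has {red, blue, green, teal, pink} and column 5 has {blue, teal, pink, grey}, leaving only gold.
Row 1, column 6: row 1 has {red, blue, green, gold, teal, pink} and column 6 has {red, green, gold, teal}, leaving only grey.
So row 1 reads: pink teal blue green gold grey red.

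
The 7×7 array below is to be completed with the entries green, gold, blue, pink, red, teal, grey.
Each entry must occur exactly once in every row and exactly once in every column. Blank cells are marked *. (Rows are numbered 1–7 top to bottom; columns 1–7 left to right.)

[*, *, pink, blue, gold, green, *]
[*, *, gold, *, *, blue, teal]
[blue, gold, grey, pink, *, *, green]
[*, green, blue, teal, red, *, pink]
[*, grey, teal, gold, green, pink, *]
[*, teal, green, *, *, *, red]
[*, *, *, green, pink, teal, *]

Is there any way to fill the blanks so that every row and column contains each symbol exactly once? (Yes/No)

Yes

No row or column among the givens repeats a symbol, and propagating forced cells runs into no contradiction.
One valid completion exists (for instance, teal red pink blue gold green grey / green pink gold red grey blue teal / blue gold grey pink teal red green / gold green blue teal red grey pink / red grey teal gold green pink blue / pink teal green grey blue gold red / grey blue red green pink teal gold).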